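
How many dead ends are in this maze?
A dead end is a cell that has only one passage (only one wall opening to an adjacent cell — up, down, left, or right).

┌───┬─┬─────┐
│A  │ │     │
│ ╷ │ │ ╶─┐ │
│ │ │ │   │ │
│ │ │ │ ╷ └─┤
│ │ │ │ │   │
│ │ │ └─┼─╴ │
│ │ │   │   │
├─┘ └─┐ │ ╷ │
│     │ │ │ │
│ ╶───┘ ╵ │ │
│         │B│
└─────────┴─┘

Checking each cell for number of passages:

Dead ends found at positions:
  (0, 2)
  (1, 5)
  (2, 3)
  (3, 0)
  (4, 2)
  (5, 5)
Total dead ends: 6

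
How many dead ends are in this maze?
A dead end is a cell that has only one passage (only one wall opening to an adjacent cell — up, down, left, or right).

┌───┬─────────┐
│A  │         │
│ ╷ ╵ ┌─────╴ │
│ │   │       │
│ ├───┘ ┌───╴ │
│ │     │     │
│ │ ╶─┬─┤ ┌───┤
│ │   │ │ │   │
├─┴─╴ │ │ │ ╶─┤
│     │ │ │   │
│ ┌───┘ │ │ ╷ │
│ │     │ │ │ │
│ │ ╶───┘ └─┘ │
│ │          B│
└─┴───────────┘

Checking each cell for number of passages:

Dead ends found at positions:
  (3, 0)
  (3, 3)
  (3, 6)
  (5, 5)
  (6, 0)
Total dead ends: 5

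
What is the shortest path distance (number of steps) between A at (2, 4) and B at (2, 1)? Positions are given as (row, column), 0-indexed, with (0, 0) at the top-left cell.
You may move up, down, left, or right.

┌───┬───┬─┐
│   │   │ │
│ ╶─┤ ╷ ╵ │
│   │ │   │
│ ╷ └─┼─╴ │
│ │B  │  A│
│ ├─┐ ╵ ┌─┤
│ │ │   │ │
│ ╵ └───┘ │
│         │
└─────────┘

Finding path from (2, 4) to (2, 1):
Path: (2,4) → (2,3) → (3,3) → (3,2) → (2,2) → (2,1)
Distance: 5 steps

Solution:

┌───┬───┬─┐
│   │   │ │
│ ╶─┤ ╷ ╵ │
│   │ │   │
│ ╷ └─┼─╴ │
│ │B ↰│↓ A│
│ ├─┐ ╵ ┌─┤
│ │ │↑ ↲│ │
│ ╵ └───┘ │
│         │
└─────────┘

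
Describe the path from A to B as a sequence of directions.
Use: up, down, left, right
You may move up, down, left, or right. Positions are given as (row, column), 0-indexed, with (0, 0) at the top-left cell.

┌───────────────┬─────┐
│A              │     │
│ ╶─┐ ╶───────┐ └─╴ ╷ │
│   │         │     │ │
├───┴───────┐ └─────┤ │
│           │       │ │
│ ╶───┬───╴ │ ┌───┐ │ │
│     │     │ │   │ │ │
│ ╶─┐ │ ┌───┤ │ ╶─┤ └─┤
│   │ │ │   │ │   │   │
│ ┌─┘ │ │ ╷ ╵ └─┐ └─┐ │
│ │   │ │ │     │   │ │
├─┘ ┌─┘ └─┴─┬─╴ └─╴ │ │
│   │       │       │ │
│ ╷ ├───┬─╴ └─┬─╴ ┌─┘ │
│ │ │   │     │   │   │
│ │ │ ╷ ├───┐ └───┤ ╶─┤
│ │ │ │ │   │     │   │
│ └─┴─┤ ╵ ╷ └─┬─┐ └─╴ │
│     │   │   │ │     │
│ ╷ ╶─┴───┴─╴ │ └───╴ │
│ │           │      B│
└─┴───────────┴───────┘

Finding the path and converting it to directions:
Path through cells: (0,0) → (0,1) → (0,2) → (1,2) → (1,3) → (1,4) → (1,5) → (1,6) → (2,6) → (2,7) → (2,8) → (2,9) → (3,9) → (4,9) → (4,10) → (5,10) → (6,10) → (7,10) → (7,9) → (8,9) → (8,10) → (9,10) → (10,10)
Directions: right, right, down, right, right, right, right, down, right, right, right, down, down, right, down, down, down, left, down, right, down, down

Solution:

┌───────────────┬─────┐
│A → ↓          │     │
│ ╶─┐ ╶───────┐ └─╴ ╷ │
│   │↳ → → → ↓│     │ │
├───┴───────┐ └─────┤ │
│           │↳ → → ↓│ │
│ ╶───┬───╴ │ ┌───┐ │ │
│     │     │ │   │↓│ │
│ ╶─┐ │ ┌───┤ │ ╶─┤ └─┤
│   │ │ │   │ │   │↳ ↓│
│ ┌─┘ │ │ ╷ ╵ └─┐ └─┐ │
│ │   │ │ │     │   │↓│
├─┘ ┌─┘ └─┴─┬─╴ └─╴ │ │
│   │       │       │↓│
│ ╷ ├───┬─╴ └─┬─╴ ┌─┘ │
│ │ │   │     │   │↓ ↲│
│ │ │ ╷ ├───┐ └───┤ ╶─┤
│ │ │ │ │   │     │↳ ↓│
│ └─┴─┤ ╵ ╷ └─┬─┐ └─╴ │
│     │   │   │ │    ↓│
│ ╷ ╶─┴───┴─╴ │ └───╴ │
│ │           │      B│
└─┴───────────┴───────┘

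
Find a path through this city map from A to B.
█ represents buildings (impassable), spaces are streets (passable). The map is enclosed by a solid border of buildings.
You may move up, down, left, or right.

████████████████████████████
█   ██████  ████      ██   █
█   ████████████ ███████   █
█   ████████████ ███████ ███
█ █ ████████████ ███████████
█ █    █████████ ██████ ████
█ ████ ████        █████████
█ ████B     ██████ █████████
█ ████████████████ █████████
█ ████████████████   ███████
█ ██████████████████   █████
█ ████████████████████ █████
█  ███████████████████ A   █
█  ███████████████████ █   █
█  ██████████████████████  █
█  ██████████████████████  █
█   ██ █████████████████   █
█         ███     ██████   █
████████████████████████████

Finding the shortest path from A to B:
Movement: cardinal only
Path length: 24 steps
Directions: left → up → up → left → left → up → left → left → up → up → up → left → left → left → left → left → left → left → down → left → left → left → left → left

Solution:

████████████████████████████
█   ██████  ████      ██   █
█   ████████████ ███████   █
█   ████████████ ███████ ███
█ █ ████████████ ███████████
█ █    █████████ ██████ ████
█ ████ ████↓←←←←←←↰█████████
█ ████B←←←←↲██████↑█████████
█ ████████████████↑█████████
█ ████████████████↑←↰███████
█ ██████████████████↑←↰█████
█ ████████████████████↑█████
█  ███████████████████↑A   █
█  ███████████████████ █   █
█  ██████████████████████  █
█  ██████████████████████  █
█   ██ █████████████████   █
█         ███     ██████   █
████████████████████████████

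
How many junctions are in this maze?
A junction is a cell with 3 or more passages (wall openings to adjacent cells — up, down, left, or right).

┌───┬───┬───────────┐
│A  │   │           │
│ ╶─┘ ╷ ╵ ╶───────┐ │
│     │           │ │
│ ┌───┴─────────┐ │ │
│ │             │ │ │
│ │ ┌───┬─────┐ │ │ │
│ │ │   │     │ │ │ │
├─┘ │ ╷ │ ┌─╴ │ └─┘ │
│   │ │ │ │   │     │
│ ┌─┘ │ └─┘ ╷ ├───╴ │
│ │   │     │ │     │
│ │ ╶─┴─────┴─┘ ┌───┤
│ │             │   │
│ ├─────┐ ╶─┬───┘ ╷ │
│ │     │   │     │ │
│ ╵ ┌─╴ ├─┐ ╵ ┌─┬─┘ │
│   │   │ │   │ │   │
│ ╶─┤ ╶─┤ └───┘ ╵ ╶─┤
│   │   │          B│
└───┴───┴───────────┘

Checking each cell for number of passages:

Junctions found (3+ passages):
  (1, 0): 3 passages
  (1, 4): 3 passages
  (4, 6): 3 passages
  (4, 9): 3 passages
  (6, 4): 3 passages
  (8, 0): 3 passages
  (9, 7): 3 passages
  (9, 8): 3 passages
Total junctions: 8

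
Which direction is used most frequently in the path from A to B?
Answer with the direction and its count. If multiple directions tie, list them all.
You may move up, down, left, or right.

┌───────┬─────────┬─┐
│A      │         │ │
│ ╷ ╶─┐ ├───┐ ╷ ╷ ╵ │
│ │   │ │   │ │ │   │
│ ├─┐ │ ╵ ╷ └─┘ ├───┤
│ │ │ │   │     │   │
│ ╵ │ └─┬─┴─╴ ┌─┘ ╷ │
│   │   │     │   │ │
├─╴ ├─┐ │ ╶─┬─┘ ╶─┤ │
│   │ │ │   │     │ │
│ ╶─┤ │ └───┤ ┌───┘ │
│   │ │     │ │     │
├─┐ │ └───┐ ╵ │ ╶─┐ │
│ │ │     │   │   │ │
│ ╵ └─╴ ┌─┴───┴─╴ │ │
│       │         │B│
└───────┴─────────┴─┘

Directions: right, down, right, down, down, right, down, down, right, right, down, right, up, up, right, up, right, up, right, down, down, down, down, down
Counts: {'right': 9, 'down': 11, 'up': 4}
Most common: down (11 times)

Solution:

┌───────┬─────────┬─┐
│A ↓    │         │ │
│ ╷ ╶─┐ ├───┐ ╷ ╷ ╵ │
│ │↳ ↓│ │   │ │ │   │
│ ├─┐ │ ╵ ╷ └─┘ ├───┤
│ │ │↓│   │     │↱ ↓│
│ ╵ │ └─┬─┴─╴ ┌─┘ ╷ │
│   │↳ ↓│     │↱ ↑│↓│
├─╴ ├─┐ │ ╶─┬─┘ ╶─┤ │
│   │ │↓│   │↱ ↑  │↓│
│ ╶─┤ │ └───┤ ┌───┘ │
│   │ │↳ → ↓│↑│    ↓│
├─┐ │ └───┐ ╵ │ ╶─┐ │
│ │ │     │↳ ↑│   │↓│
│ ╵ └─╴ ┌─┴───┴─╴ │ │
│       │         │B│
└───────┴─────────┴─┘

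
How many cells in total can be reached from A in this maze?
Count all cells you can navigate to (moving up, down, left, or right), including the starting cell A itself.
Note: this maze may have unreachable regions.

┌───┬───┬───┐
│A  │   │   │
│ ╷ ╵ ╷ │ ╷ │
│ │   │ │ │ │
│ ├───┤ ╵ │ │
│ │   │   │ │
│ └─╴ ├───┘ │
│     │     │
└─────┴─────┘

Using BFS/flood-fill to find all reachable cells from A:
Maze size: 4 × 6 = 24 total cells
All cells are reachable — the maze is fully connected.
Reachable cells: 24

Reachable region (· marks reachable cells):

┌───┬───┬───┐
│A ·│· ·│· ·│
│ ╷ ╵ ╷ │ ╷ │
│·│· ·│·│·│·│
│ ├───┤ ╵ │ │
│·│· ·│· ·│·│
│ └─╴ ├───┘ │
│· · ·│· · ·│
└─────┴─────┘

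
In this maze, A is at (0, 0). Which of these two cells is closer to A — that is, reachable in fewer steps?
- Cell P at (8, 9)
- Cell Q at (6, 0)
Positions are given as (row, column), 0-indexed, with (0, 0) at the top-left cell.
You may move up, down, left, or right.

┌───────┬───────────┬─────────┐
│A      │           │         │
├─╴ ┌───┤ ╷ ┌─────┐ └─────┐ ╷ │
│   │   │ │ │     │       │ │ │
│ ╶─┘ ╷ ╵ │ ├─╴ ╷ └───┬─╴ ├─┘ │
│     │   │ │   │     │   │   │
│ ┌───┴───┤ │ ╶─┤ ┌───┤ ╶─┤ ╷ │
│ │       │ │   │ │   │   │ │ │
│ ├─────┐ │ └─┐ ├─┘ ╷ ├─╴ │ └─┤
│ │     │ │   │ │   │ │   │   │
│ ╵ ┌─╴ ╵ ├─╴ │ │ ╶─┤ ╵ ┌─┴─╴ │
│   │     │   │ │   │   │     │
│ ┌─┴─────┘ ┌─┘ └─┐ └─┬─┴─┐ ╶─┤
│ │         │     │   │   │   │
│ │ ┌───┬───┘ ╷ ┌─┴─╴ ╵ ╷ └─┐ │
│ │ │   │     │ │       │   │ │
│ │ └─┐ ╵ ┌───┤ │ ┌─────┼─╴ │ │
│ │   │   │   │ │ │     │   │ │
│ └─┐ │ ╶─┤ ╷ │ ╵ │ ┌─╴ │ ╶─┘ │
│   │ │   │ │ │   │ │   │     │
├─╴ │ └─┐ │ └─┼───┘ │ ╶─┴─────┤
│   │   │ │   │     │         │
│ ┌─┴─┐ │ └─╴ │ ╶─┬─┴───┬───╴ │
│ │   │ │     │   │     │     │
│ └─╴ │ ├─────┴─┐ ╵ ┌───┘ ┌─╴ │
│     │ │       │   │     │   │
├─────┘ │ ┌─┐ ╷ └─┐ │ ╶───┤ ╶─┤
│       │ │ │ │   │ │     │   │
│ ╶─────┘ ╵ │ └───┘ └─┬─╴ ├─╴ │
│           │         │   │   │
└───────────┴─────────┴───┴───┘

Shortest path A → P at (8, 9): 61 steps
Shortest path A → Q at (6, 0): 8 steps

Q is closer (8 steps vs 61 steps).

Path to P:

┌───────┬───────────┬─────────┐
│A ↓    │↱ ↓        │         │
├─╴ ┌───┤ ╷ ┌─────┐ └─────┐ ╷ │
│↓ ↲│↱ ↓│↑│↓│     │       │ │ │
│ ╶─┘ ╷ ╵ │ ├─╴ ╷ └───┬─╴ ├─┘ │
│↳ → ↑│↳ ↑│↓│   │     │   │   │
│ ┌───┴───┤ │ ╶─┤ ┌───┤ ╶─┤ ╷ │
│ │       │↓│   │ │   │   │ │ │
│ ├─────┐ │ └─┐ ├─┘ ╷ ├─╴ │ └─┤
│ │     │ │↳ ↓│ │   │ │   │   │
│ ╵ ┌─╴ ╵ ├─╴ │ │ ╶─┤ ╵ ┌─┴─╴ │
│   │     │↓ ↲│ │   │   │     │
│ ┌─┴─────┘ ┌─┘ └─┐ └─┬─┴─┐ ╶─┤
│ │↓ ← ← ← ↲│     │   │   │   │
│ │ ┌───┬───┘ ╷ ┌─┴─╴ ╵ ╷ └─┐ │
│ │↓│   │     │ │       │   │ │
│ │ └─┐ ╵ ┌───┤ │ ┌─────┼─╴ │ │
│ │↳ ↓│   │   │ │ │P    │   │ │
│ └─┐ │ ╶─┤ ╷ │ ╵ │ ┌─╴ │ ╶─┘ │
│   │↓│   │ │ │   │↑│   │     │
├─╴ │ └─┐ │ └─┼───┘ │ ╶─┴─────┤
│   │↳ ↓│ │   │↱ → ↑│         │
│ ┌─┴─┐ │ └─╴ │ ╶─┬─┴───┬───╴ │
│ │   │↓│     │↑ ↰│     │     │
│ └─╴ │ ├─────┴─┐ ╵ ┌───┘ ┌─╴ │
│     │↓│↱ → ↓  │↑ ↰│     │   │
├─────┘ │ ┌─┐ ╷ └─┐ │ ╶───┤ ╶─┤
│↓ ← ← ↲│↑│ │↓│   │↑│     │   │
│ ╶─────┘ ╵ │ └───┘ └─┬─╴ ├─╴ │
│↳ → → → ↑  │↳ → → ↑  │   │   │
└───────────┴─────────┴───┴───┘

Path to Q:

┌───────┬───────────┬─────────┐
│A ↓    │           │         │
├─╴ ┌───┤ ╷ ┌─────┐ └─────┐ ╷ │
│↓ ↲│   │ │ │     │       │ │ │
│ ╶─┘ ╷ ╵ │ ├─╴ ╷ └───┬─╴ ├─┘ │
│↓    │   │ │   │     │   │   │
│ ┌───┴───┤ │ ╶─┤ ┌───┤ ╶─┤ ╷ │
│↓│       │ │   │ │   │   │ │ │
│ ├─────┐ │ └─┐ ├─┘ ╷ ├─╴ │ └─┤
│↓│     │ │   │ │   │ │   │   │
│ ╵ ┌─╴ ╵ ├─╴ │ │ ╶─┤ ╵ ┌─┴─╴ │
│↓  │     │   │ │   │   │     │
│ ┌─┴─────┘ ┌─┘ └─┐ └─┬─┴─┐ ╶─┤
│Q│         │     │   │   │   │
│ │ ┌───┬───┘ ╷ ┌─┴─╴ ╵ ╷ └─┐ │
│ │ │   │     │ │       │   │ │
│ │ └─┐ ╵ ┌───┤ │ ┌─────┼─╴ │ │
│ │   │   │   │ │ │     │   │ │
│ └─┐ │ ╶─┤ ╷ │ ╵ │ ┌─╴ │ ╶─┘ │
│   │ │   │ │ │   │ │   │     │
├─╴ │ └─┐ │ └─┼───┘ │ ╶─┴─────┤
│   │   │ │   │     │         │
│ ┌─┴─┐ │ └─╴ │ ╶─┬─┴───┬───╴ │
│ │   │ │     │   │     │     │
│ └─╴ │ ├─────┴─┐ ╵ ┌───┘ ┌─╴ │
│     │ │       │   │     │   │
├─────┘ │ ┌─┐ ╷ └─┐ │ ╶───┤ ╶─┤
│       │ │ │ │   │ │     │   │
│ ╶─────┘ ╵ │ └───┘ └─┬─╴ ├─╴ │
│           │         │   │   │
└───────────┴─────────┴───┴───┘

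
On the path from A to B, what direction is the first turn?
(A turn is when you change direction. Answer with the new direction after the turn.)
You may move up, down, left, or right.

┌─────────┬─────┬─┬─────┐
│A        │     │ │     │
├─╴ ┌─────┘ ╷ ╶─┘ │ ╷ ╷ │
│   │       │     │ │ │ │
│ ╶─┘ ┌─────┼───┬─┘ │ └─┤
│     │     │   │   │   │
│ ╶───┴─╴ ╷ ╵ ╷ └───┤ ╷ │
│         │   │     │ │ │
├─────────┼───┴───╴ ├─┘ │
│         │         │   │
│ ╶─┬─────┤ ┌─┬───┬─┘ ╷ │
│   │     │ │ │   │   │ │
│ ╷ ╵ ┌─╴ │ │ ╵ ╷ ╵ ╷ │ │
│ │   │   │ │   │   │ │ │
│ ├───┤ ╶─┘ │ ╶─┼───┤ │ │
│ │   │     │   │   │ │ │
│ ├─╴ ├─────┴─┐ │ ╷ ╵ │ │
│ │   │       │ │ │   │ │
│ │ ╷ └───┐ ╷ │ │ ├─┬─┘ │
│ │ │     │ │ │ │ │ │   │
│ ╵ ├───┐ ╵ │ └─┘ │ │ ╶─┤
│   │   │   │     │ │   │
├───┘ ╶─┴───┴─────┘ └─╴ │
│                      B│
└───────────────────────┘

Directions: right, down, left, down, down, right, right, right, right, up, right, down, right, up, right, down, right, right, down, left, left, left, left, down, down, down, left, left, up, right, up, left, left, down, left, up, left, down, down, down, down, down, right, up, up, right, down, right, right, down, right, up, up, right, down, down, right, right, up, up, up, right, down, right, up, up, up, up, right, down, down, down, down, down, left, down, right, down
First turn direction: down

Solution:

┌─────────┬─────┬─┬─────┐
│A ↓      │     │ │     │
├─╴ ┌─────┘ ╷ ╶─┘ │ ╷ ╷ │
│↓ ↲│       │     │ │ │ │
│ ╶─┘ ┌─────┼───┬─┘ │ └─┤
│↓    │  ↱ ↓│↱ ↓│   │   │
│ ╶───┴─╴ ╷ ╵ ╷ └───┤ ╷ │
│↳ → → → ↑│↳ ↑│↳ → ↓│ │ │
├─────────┼───┴───╴ ├─┘ │
│         │↓ ← ← ← ↲│↱ ↓│
│ ╶─┬─────┤ ┌─┬───┬─┘ ╷ │
│↓ ↰│↓ ← ↰│↓│ │   │  ↑│↓│
│ ╷ ╵ ┌─╴ │ │ ╵ ╷ ╵ ╷ │ │
│↓│↑ ↲│↱ ↑│↓│   │   │↑│↓│
│ ├───┤ ╶─┘ │ ╶─┼───┤ │ │
│↓│   │↑ ← ↲│   │↱ ↓│↑│↓│
│ ├─╴ ├─────┴─┐ │ ╷ ╵ │ │
│↓│↱ ↓│    ↱ ↓│ │↑│↳ ↑│↓│
│ │ ╷ └───┐ ╷ │ │ ├─┬─┘ │
│↓│↑│↳ → ↓│↑│↓│ │↑│ │↓ ↲│
│ ╵ ├───┐ ╵ │ └─┘ │ │ ╶─┤
│↳ ↑│   │↳ ↑│↳ → ↑│ │↳ ↓│
├───┘ ╶─┴───┴─────┘ └─╴ │
│                      B│
└───────────────────────┘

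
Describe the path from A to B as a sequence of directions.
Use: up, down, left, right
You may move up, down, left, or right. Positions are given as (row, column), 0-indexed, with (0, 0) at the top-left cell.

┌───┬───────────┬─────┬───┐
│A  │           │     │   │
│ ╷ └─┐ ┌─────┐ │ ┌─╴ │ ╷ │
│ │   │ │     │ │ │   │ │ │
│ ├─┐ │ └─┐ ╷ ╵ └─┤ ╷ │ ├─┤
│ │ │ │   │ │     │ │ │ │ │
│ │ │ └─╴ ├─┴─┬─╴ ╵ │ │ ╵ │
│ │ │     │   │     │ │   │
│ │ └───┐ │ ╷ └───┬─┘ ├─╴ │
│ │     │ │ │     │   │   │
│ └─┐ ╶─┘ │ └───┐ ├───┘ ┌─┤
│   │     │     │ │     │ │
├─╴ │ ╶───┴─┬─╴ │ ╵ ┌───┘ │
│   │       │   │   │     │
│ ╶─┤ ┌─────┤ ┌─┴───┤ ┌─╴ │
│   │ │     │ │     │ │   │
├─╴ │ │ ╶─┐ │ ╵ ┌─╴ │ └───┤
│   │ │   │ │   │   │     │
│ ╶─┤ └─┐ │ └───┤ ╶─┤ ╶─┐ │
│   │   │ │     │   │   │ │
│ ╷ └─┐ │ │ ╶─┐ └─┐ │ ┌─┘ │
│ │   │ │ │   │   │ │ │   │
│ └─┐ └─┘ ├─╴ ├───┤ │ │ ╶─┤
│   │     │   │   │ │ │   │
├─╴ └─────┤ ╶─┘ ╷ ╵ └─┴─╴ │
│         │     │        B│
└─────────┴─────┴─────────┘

Finding the path and converting it to directions:
Path through cells: (0,0) → (1,0) → (2,0) → (3,0) → (4,0) → (5,0) → (5,1) → (6,1) → (6,0) → (7,0) → (7,1) → (8,1) → (8,0) → (9,0) → (9,1) → (10,1) → (10,2) → (11,2) → (11,3) → (11,4) → (10,4) → (9,4) → (8,4) → (8,3) → (7,3) → (7,4) → (7,5) → (8,5) → (9,5) → (10,5) → (10,6) → (11,6) → (11,5) → (12,5) → (12,6) → (12,7) → (11,7) → (11,8) → (12,8) → (12,9) → (12,10) → (12,11) → (12,12)
Directions: down, down, down, down, down, right, down, left, down, right, down, left, down, right, down, right, down, right, right, up, up, up, left, up, right, right, down, down, down, right, down, left, down, right, right, up, right, down, right, right, right, right

Solution:

┌───┬───────────┬─────┬───┐
│A  │           │     │   │
│ ╷ └─┐ ┌─────┐ │ ┌─╴ │ ╷ │
│↓│   │ │     │ │ │   │ │ │
│ ├─┐ │ └─┐ ╷ ╵ └─┤ ╷ │ ├─┤
│↓│ │ │   │ │     │ │ │ │ │
│ │ │ └─╴ ├─┴─┬─╴ ╵ │ │ ╵ │
│↓│ │     │   │     │ │   │
│ │ └───┐ │ ╷ └───┬─┘ ├─╴ │
│↓│     │ │ │     │   │   │
│ └─┐ ╶─┘ │ └───┐ ├───┘ ┌─┤
│↳ ↓│     │     │ │     │ │
├─╴ │ ╶───┴─┬─╴ │ ╵ ┌───┘ │
│↓ ↲│       │   │   │     │
│ ╶─┤ ┌─────┤ ┌─┴───┤ ┌─╴ │
│↳ ↓│ │↱ → ↓│ │     │ │   │
├─╴ │ │ ╶─┐ │ ╵ ┌─╴ │ └───┤
│↓ ↲│ │↑ ↰│↓│   │   │     │
│ ╶─┤ └─┐ │ └───┤ ╶─┤ ╶─┐ │
│↳ ↓│   │↑│↓    │   │   │ │
│ ╷ └─┐ │ │ ╶─┐ └─┐ │ ┌─┘ │
│ │↳ ↓│ │↑│↳ ↓│   │ │ │   │
│ └─┐ └─┘ ├─╴ ├───┤ │ │ ╶─┤
│   │↳ → ↑│↓ ↲│↱ ↓│ │ │   │
├─╴ └─────┤ ╶─┘ ╷ ╵ └─┴─╴ │
│         │↳ → ↑│↳ → → → B│
└─────────┴─────┴─────────┘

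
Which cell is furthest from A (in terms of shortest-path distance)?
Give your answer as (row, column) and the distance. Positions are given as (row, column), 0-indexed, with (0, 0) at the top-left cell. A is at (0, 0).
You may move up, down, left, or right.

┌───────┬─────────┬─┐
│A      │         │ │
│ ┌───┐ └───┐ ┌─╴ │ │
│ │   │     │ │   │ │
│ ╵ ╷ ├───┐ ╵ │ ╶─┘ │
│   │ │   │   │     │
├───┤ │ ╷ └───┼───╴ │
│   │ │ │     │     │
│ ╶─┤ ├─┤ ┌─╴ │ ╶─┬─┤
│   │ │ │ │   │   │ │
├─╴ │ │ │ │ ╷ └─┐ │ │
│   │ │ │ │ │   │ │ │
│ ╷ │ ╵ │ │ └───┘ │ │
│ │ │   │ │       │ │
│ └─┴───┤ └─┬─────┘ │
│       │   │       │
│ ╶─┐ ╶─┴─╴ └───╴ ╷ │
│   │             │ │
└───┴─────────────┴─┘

Computing BFS distances from A to all cells:
Furthest cell: (3, 1)
Distance: 52 steps

Path from A to the furthest cell:

┌───────┬─────────┬─┐
│A → → ↓│    ↱ → ↓│ │
│ ┌───┐ └───┐ ┌─╴ │ │
│ │   │↳ → ↓│↑│↓ ↲│ │
│ ╵ ╷ ├───┐ ╵ │ ╶─┘ │
│   │ │   │↳ ↑│↳ → ↓│
├───┤ │ ╷ └───┼───╴ │
│↱ B│ │ │↓ ← ↰│↓ ← ↲│
│ ╶─┤ ├─┤ ┌─╴ │ ╶─┬─┤
│↑ ↰│ │ │↓│↱ ↑│↳ ↓│ │
├─╴ │ │ │ │ ╷ └─┐ │ │
│↱ ↑│ │ │↓│↑│   │↓│ │
│ ╷ │ ╵ │ │ └───┘ │ │
│↑│ │   │↓│↑ ← ← ↲│ │
│ └─┴───┤ └─┬─────┘ │
│↑ ← ↰  │↳ ↓│       │
│ ╶─┐ ╶─┴─╴ └───╴ ╷ │
│   │↑ ← ← ↲      │ │
└───┴─────────────┴─┘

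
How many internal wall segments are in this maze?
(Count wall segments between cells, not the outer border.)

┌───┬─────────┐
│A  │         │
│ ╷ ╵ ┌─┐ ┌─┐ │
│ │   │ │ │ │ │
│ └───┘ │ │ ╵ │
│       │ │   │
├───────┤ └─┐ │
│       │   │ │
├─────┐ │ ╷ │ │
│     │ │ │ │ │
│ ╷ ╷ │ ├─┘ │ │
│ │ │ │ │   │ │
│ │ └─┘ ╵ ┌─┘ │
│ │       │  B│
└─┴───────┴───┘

Counting internal wall segments:
Total internal walls: 36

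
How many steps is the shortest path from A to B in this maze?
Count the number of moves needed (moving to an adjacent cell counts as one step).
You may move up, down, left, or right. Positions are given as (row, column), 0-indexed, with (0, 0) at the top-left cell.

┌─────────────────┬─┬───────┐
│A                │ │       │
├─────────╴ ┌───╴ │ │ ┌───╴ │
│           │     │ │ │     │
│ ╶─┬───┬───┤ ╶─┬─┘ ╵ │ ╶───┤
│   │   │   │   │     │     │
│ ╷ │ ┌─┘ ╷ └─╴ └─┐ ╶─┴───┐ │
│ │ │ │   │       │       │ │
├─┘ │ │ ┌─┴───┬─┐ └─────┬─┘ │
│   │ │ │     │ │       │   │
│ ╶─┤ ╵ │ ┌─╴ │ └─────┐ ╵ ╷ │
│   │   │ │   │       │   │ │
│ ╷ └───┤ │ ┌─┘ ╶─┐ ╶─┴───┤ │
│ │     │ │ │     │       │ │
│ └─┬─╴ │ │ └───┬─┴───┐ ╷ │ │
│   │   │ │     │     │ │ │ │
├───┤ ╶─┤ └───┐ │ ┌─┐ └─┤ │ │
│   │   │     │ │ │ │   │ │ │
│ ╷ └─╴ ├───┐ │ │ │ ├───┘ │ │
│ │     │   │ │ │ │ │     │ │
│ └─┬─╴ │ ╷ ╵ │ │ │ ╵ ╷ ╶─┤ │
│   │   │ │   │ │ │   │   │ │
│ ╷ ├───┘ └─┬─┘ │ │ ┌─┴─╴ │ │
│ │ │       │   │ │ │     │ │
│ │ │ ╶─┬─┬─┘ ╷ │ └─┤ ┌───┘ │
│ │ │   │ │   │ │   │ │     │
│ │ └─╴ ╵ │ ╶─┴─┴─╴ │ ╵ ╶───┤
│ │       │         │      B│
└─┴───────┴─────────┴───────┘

Using BFS to find shortest path:
Start: (0, 0), End: (13, 13)
Path found:
(0,0) → (0,1) → (0,2) → (0,3) → (0,4) → (0,5) → (0,6) → (0,7) → (0,8) → (1,8) → (1,7) → (1,6) → (2,6) → (2,7) → (3,7) → (3,8) → (4,8) → (4,9) → (4,10) → (4,11) → (5,11) → (5,12) → (4,12) → (4,13) → (5,13) → (6,13) → (7,13) → (8,13) → (9,13) → (10,13) → (11,13) → (12,13) → (12,12) → (12,11) → (13,11) → (13,12) → (13,13)
Number of steps: 36

Solution:

┌─────────────────┬─┬───────┐
│A → → → → → → → ↓│ │       │
├─────────╴ ┌───╴ │ │ ┌───╴ │
│           │↓ ← ↲│ │ │     │
│ ╶─┬───┬───┤ ╶─┬─┘ ╵ │ ╶───┤
│   │   │   │↳ ↓│     │     │
│ ╷ │ ┌─┘ ╷ └─╴ └─┐ ╶─┴───┐ │
│ │ │ │   │    ↳ ↓│       │ │
├─┘ │ │ ┌─┴───┬─┐ └─────┬─┘ │
│   │ │ │     │ │↳ → → ↓│↱ ↓│
│ ╶─┤ ╵ │ ┌─╴ │ └─────┐ ╵ ╷ │
│   │   │ │   │       │↳ ↑│↓│
│ ╷ └───┤ │ ┌─┘ ╶─┐ ╶─┴───┤ │
│ │     │ │ │     │       │↓│
│ └─┬─╴ │ │ └───┬─┴───┐ ╷ │ │
│   │   │ │     │     │ │ │↓│
├───┤ ╶─┤ └───┐ │ ┌─┐ └─┤ │ │
│   │   │     │ │ │ │   │ │↓│
│ ╷ └─╴ ├───┐ │ │ │ ├───┘ │ │
│ │     │   │ │ │ │ │     │↓│
│ └─┬─╴ │ ╷ ╵ │ │ │ ╵ ╷ ╶─┤ │
│   │   │ │   │ │ │   │   │↓│
│ ╷ ├───┘ └─┬─┘ │ │ ┌─┴─╴ │ │
│ │ │       │   │ │ │     │↓│
│ │ │ ╶─┬─┬─┘ ╷ │ └─┤ ┌───┘ │
│ │ │   │ │   │ │   │ │↓ ← ↲│
│ │ └─╴ ╵ │ ╶─┴─┴─╴ │ ╵ ╶───┤
│ │       │         │  ↳ → B│
└─┴───────┴─────────┴───────┘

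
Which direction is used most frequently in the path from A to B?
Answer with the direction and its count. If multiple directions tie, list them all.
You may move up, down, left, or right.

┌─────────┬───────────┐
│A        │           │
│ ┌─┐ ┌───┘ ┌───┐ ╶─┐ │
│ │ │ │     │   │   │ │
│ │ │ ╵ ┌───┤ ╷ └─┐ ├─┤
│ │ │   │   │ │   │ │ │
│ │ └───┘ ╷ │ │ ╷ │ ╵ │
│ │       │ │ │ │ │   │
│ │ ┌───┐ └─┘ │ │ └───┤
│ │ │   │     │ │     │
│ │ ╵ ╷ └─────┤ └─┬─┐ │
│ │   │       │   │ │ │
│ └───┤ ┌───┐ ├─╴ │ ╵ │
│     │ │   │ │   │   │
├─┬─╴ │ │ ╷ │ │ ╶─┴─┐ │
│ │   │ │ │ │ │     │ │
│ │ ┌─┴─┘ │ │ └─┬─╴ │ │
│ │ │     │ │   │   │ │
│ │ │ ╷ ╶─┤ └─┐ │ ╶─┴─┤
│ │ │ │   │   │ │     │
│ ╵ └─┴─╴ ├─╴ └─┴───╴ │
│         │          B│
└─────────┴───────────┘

Directions: down, down, down, down, down, down, right, right, down, left, down, down, down, right, right, right, up, left, up, right, up, up, right, down, down, down, right, down, right, right, right, right
Counts: {'down': 14, 'right': 12, 'left': 2, 'up': 4}
Most common: down (14 times)

Solution:

┌─────────┬───────────┐
│A        │           │
│ ┌─┐ ┌───┘ ┌───┐ ╶─┐ │
│↓│ │ │     │   │   │ │
│ │ │ ╵ ┌───┤ ╷ └─┐ ├─┤
│↓│ │   │   │ │   │ │ │
│ │ └───┘ ╷ │ │ ╷ │ ╵ │
│↓│       │ │ │ │ │   │
│ │ ┌───┐ └─┘ │ │ └───┤
│↓│ │   │     │ │     │
│ │ ╵ ╷ └─────┤ └─┬─┐ │
│↓│   │       │   │ │ │
│ └───┤ ┌───┐ ├─╴ │ ╵ │
│↳ → ↓│ │↱ ↓│ │   │   │
├─┬─╴ │ │ ╷ │ │ ╶─┴─┐ │
│ │↓ ↲│ │↑│↓│ │     │ │
│ │ ┌─┴─┘ │ │ └─┬─╴ │ │
│ │↓│  ↱ ↑│↓│   │   │ │
│ │ │ ╷ ╶─┤ └─┐ │ ╶─┴─┤
│ │↓│ │↑ ↰│↳ ↓│ │     │
│ ╵ └─┴─╴ ├─╴ └─┴───╴ │
│  ↳ → → ↑│  ↳ → → → B│
└─────────┴───────────┘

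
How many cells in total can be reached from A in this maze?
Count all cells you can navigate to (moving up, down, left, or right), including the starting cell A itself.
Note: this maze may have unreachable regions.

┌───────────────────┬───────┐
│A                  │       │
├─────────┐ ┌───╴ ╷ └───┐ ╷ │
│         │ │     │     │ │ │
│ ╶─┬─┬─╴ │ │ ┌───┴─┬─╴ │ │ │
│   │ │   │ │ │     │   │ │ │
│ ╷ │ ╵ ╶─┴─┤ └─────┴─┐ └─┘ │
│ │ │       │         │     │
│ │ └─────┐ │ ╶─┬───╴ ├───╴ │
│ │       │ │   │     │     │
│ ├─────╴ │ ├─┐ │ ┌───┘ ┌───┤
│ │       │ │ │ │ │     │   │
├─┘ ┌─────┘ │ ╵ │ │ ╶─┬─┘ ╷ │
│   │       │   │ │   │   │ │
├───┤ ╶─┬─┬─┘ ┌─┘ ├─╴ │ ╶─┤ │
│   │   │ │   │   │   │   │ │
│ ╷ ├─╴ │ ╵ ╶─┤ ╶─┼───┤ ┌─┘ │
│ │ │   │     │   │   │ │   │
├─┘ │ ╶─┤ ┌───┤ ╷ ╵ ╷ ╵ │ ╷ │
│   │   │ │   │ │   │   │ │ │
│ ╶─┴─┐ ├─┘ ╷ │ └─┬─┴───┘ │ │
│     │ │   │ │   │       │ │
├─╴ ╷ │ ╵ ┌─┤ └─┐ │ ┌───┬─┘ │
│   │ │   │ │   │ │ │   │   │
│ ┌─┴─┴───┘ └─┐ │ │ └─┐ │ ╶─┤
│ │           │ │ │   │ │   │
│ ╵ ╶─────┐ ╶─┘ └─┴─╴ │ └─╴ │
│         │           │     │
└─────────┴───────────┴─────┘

Using BFS/flood-fill to find all reachable cells from A:
Maze size: 14 × 14 = 196 total cells
3 cell(s) are walled off and cannot be reached from A.
Reachable cells: 193

Reachable region (· marks reachable cells):

┌───────────────────┬───────┐
│A · · · · · · · · ·│· · · ·│
├─────────┐ ┌───╴ ╷ └───┐ ╷ │
│· · · · ·│·│· · ·│· · ·│·│·│
│ ╶─┬─┬─╴ │ │ ┌───┴─┬─╴ │ │ │
│· ·│·│· ·│·│·│     │· ·│·│·│
│ ╷ │ ╵ ╶─┴─┤ └─────┴─┐ └─┘ │
│·│·│· · · ·│· · · · ·│· · ·│
│ │ └─────┐ │ ╶─┬───╴ ├───╴ │
│·│· · · ·│·│· ·│· · ·│· · ·│
│ ├─────╴ │ ├─┐ │ ┌───┘ ┌───┤
│·│· · · ·│·│·│·│·│· · ·│· ·│
├─┘ ┌─────┘ │ ╵ │ │ ╶─┬─┘ ╷ │
│· ·│· · · ·│· ·│·│· ·│· ·│·│
├───┤ ╶─┬─┬─┘ ┌─┘ ├─╴ │ ╶─┤ │
│· ·│· ·│·│· ·│· ·│· ·│· ·│·│
│ ╷ ├─╴ │ ╵ ╶─┤ ╶─┼───┤ ┌─┘ │
│·│·│· ·│· · ·│· ·│· ·│·│· ·│
├─┘ │ ╶─┤ ┌───┤ ╷ ╵ ╷ ╵ │ ╷ │
│· ·│· ·│·│· ·│·│· ·│· ·│·│·│
│ ╶─┴─┐ ├─┘ ╷ │ └─┬─┴───┘ │ │
│· · ·│·│· ·│·│· ·│· · · ·│·│
├─╴ ╷ │ ╵ ┌─┤ └─┐ │ ┌───┬─┘ │
│· ·│·│· ·│·│· ·│·│·│· ·│· ·│
│ ┌─┴─┴───┘ └─┐ │ │ └─┐ │ ╶─┤
│·│· · · · · ·│·│·│· ·│·│· ·│
│ ╵ ╶─────┐ ╶─┘ └─┴─╴ │ └─╴ │
│· · · · ·│· · · · · ·│· · ·│
└─────────┴───────────┴─────┘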